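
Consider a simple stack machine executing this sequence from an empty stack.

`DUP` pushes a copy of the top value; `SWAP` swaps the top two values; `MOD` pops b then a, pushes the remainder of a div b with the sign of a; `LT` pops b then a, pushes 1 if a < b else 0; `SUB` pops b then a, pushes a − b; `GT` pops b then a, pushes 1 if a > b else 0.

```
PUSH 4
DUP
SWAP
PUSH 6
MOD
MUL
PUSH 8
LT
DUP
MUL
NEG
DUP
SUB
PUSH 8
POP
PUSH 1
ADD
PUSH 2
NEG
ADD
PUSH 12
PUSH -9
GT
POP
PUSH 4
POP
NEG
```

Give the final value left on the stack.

1

PUSH 4  → 4
DUP     → 4 4
SWAP    → 4 4
PUSH 6  → 4 4 6
MOD     → 4 4
MUL     → 16
PUSH 8  → 16 8
LT      → 0
DUP     → 0 0
MUL     → 0
NEG     → 0
DUP     → 0 0
SUB     → 0
PUSH 8  → 0 8
POP     → 0
PUSH 1  → 0 1
ADD     → 1
PUSH 2  → 1 2
NEG     → 1 -2
ADD     → -1
PUSH 12 → -1 12
PUSH -9 → -1 12 -9
GT      → -1 1
POP     → -1
PUSH 4  → -1 4
POP     → -1
NEG     → 1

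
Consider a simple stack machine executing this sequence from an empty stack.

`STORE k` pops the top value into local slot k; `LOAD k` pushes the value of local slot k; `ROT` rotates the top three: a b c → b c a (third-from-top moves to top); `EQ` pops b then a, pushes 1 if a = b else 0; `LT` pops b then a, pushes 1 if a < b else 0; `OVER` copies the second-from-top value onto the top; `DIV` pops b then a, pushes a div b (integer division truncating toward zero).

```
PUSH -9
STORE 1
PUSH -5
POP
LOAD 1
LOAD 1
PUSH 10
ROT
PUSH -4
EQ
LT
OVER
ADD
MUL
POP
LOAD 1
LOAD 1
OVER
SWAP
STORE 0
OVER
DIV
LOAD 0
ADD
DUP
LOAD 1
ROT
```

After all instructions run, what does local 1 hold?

PUSH -9  [-9]
STORE 1  []
PUSH -5  [-5]
POP      []
LOAD 1   [-9]
LOAD 1   [-9, -9]
PUSH 10  [-9, -9, 10]
ROT      [-9, 10, -9]
PUSH -4  [-9, 10, -9, -4]
EQ       [-9, 10, 0]
LT       [-9, 0]
OVER     [-9, 0, -9]
ADD      [-9, -9]
MUL      [81]
POP      []
LOAD 1   [-9]
LOAD 1   [-9, -9]
OVER     [-9, -9, -9]
SWAP     [-9, -9, -9]
STORE 0  [-9, -9]
OVER     [-9, -9, -9]
DIV      [-9, 1]
LOAD 0   [-9, 1, -9]
ADD      [-9, -8]
DUP      [-9, -8, -8]
LOAD 1   [-9, -8, -8, -9]
ROT      [-9, -8, -9, -8]

-9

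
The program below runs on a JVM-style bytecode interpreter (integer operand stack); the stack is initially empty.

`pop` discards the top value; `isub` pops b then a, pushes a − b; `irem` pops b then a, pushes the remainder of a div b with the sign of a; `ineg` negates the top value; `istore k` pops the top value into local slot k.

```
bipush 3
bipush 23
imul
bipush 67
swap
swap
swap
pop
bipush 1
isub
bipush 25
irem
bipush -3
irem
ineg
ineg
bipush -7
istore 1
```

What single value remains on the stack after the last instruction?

1

bipush 3   3
bipush 23  3 23
imul       69
bipush 67  69 67
swap       67 69
swap       69 67
swap       67 69
pop        67
bipush 1   67 1
isub       66
bipush 25  66 25
irem       16
bipush -3  16 -3
irem       1
ineg       -1
ineg       1
bipush -7  1 -7
istore 1   1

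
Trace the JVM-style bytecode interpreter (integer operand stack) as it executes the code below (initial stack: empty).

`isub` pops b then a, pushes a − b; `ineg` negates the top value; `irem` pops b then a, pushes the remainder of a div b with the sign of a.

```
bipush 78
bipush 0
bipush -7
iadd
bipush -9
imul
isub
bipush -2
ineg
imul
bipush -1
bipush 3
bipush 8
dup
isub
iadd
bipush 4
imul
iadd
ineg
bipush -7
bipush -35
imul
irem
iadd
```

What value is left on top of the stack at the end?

bipush 78  → [78]
bipush 0   → [78, 0]
bipush -7  → [78, 0, -7]
iadd       → [78, -7]
bipush -9  → [78, -7, -9]
imul       → [78, 63]
isub       → [15]
bipush -2  → [15, -2]
ineg       → [15, 2]
imul       → [30]
bipush -1  → [30, -1]
bipush 3   → [30, -1, 3]
bipush 8   → [30, -1, 3, 8]
dup        → [30, -1, 3, 8, 8]
isub       → [30, -1, 3, 0]
iadd       → [30, -1, 3]
bipush 4   → [30, -1, 3, 4]
imul       → [30, -1, 12]
iadd       → [30, 11]
ineg       → [30, -11]
bipush -7  → [30, -11, -7]
bipush -35 → [30, -11, -7, -35]
imul       → [30, -11, 245]
irem       → [30, -11]
iadd       → [19]

19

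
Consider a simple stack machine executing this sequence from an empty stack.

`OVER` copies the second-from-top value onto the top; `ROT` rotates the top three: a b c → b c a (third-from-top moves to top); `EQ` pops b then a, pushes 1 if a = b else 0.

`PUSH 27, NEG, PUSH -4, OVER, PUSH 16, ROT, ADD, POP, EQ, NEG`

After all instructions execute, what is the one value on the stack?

PUSH 27 → [27]
NEG     → [-27]
PUSH -4 → [-27, -4]
OVER    → [-27, -4, -27]
PUSH 16 → [-27, -4, -27, 16]
ROT     → [-27, -27, 16, -4]
ADD     → [-27, -27, 12]
POP     → [-27, -27]
EQ      → [1]
NEG     → [-1]

-1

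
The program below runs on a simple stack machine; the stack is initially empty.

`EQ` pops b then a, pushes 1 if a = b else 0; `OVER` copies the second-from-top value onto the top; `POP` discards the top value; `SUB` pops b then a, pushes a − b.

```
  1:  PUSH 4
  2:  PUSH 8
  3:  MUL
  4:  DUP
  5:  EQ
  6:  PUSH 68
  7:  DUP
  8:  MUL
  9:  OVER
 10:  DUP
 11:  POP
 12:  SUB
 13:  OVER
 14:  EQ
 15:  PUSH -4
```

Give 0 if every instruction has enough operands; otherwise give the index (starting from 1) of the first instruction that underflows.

0

PUSH 4  : 4
PUSH 8  : 4 8
MUL     : 32
DUP     : 32 32
EQ      : 1
PUSH 68 : 1 68
DUP     : 1 68 68
MUL     : 1 4624
OVER    : 1 4624 1
DUP     : 1 4624 1 1
POP     : 1 4624 1
SUB     : 1 4623
OVER    : 1 4623 1
EQ      : 1 0
PUSH -4 : 1 0 -4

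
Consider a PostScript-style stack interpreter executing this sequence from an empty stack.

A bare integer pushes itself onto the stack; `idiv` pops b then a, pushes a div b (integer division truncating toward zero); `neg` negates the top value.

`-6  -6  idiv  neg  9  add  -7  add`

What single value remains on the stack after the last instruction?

-6   -> -6
-6   -> -6 -6
idiv -> 1
neg  -> -1
9    -> -1 9
add  -> 8
-7   -> 8 -7
add  -> 1

1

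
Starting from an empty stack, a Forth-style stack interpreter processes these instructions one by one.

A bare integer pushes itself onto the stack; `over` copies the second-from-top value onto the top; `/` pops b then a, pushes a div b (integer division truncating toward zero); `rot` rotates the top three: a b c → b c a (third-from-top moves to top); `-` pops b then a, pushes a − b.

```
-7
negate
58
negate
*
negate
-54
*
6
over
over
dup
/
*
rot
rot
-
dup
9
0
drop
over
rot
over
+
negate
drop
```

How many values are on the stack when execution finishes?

4

-7     → [-7]
negate → [7]
58     → [7, 58]
negate → [7, -58]
*      → [-406]
negate → [406]
-54    → [406, -54]
*      → [-21924]
6      → [-21924, 6]
over   → [-21924, 6, -21924]
over   → [-21924, 6, -21924, 6]
dup    → [-21924, 6, -21924, 6, 6]
/      → [-21924, 6, -21924, 1]
*      → [-21924, 6, -21924]
rot    → [6, -21924, -21924]
rot    → [-21924, -21924, 6]
-      → [-21924, -21930]
dup    → [-21924, -21930, -21930]
9      → [-21924, -21930, -21930, 9]
0      → [-21924, -21930, -21930, 9, 0]
drop   → [-21924, -21930, -21930, 9]
over   → [-21924, -21930, -21930, 9, -21930]
rot    → [-21924, -21930, 9, -21930, -21930]
over   → [-21924, -21930, 9, -21930, -21930, -21930]
+      → [-21924, -21930, 9, -21930, -43860]
negate → [-21924, -21930, 9, -21930, 43860]
drop   → [-21924, -21930, 9, -21930]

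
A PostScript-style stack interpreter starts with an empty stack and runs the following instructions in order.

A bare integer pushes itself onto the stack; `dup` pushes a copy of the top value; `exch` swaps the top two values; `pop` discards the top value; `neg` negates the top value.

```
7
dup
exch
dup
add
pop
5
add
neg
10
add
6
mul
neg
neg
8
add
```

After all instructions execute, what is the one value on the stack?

7    → [7]
dup  → [7, 7]
exch → [7, 7]
dup  → [7, 7, 7]
add  → [7, 14]
pop  → [7]
5    → [7, 5]
add  → [12]
neg  → [-12]
10   → [-12, 10]
add  → [-2]
6    → [-2, 6]
mul  → [-12]
neg  → [12]
neg  → [-12]
8    → [-12, 8]
add  → [-4]

-4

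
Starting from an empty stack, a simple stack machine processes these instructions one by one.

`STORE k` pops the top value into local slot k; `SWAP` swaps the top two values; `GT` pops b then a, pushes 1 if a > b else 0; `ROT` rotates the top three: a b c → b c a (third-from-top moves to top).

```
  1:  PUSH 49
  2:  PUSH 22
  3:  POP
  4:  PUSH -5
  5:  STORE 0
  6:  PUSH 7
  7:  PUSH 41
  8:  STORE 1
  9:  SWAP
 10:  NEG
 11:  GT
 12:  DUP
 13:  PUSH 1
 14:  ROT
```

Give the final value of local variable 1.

41

PUSH 49 -> [49]
PUSH 22 -> [49, 22]
POP     -> [49]
PUSH -5 -> [49, -5]
STORE 0 -> [49]
PUSH 7  -> [49, 7]
PUSH 41 -> [49, 7, 41]
STORE 1 -> [49, 7]
SWAP    -> [7, 49]
NEG     -> [7, -49]
GT      -> [1]
DUP     -> [1, 1]
PUSH 1  -> [1, 1, 1]
ROT     -> [1, 1, 1]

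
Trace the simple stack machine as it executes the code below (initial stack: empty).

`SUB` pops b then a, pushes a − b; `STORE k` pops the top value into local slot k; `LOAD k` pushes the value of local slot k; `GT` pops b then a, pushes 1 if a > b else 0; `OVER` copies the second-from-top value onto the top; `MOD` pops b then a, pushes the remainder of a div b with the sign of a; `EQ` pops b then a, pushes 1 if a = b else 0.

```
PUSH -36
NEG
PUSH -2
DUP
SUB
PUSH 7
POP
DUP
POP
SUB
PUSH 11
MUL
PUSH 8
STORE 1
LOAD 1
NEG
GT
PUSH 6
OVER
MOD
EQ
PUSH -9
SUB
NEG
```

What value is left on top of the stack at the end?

PUSH -36  [-36]
NEG       [36]
PUSH -2   [36, -2]
DUP       [36, -2, -2]
SUB       [36, 0]
PUSH 7    [36, 0, 7]
POP       [36, 0]
DUP       [36, 0, 0]
POP       [36, 0]
SUB       [36]
PUSH 11   [36, 11]
MUL       [396]
PUSH 8    [396, 8]
STORE 1   [396]
LOAD 1    [396, 8]
NEG       [396, -8]
GT        [1]
PUSH 6    [1, 6]
OVER      [1, 6, 1]
MOD       [1, 0]
EQ        [0]
PUSH -9   [0, -9]
SUB       [9]
NEG       [-9]

-9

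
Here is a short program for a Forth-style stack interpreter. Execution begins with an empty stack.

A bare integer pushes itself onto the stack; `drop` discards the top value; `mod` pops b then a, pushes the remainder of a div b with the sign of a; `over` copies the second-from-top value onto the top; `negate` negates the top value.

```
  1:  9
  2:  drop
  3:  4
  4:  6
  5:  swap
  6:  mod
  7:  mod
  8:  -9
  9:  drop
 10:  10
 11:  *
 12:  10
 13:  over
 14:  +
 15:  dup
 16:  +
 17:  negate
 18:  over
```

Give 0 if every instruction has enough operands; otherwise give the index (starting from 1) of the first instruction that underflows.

9     9
drop  (empty)
4     4
6     4 6
swap  6 4
mod   2
mod  — needs 2 operands, stack has 1 → underflow

7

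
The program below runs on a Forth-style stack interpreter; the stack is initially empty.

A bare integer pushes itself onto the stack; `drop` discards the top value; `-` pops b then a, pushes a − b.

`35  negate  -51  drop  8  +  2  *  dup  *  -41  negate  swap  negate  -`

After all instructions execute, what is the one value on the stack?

2957

35      35
negate  -35
-51     -35 -51
drop    -35
8       -35 8
+       -27
2       -27 2
*       -54
dup     -54 -54
*       2916
-41     2916 -41
negate  2916 41
swap    41 2916
negate  41 -2916
-       2957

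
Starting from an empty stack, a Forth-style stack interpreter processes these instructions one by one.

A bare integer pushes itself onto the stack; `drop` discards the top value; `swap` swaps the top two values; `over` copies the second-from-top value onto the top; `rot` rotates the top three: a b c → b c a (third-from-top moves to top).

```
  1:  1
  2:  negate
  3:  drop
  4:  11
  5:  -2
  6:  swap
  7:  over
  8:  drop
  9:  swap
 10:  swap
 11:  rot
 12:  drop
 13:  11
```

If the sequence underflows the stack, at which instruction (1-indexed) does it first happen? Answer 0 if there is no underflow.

1       [1]
negate  [-1]
drop    []
11      [11]
-2      [11, -2]
swap    [-2, 11]
over    [-2, 11, -2]
drop    [-2, 11]
swap    [11, -2]
swap    [-2, 11]
rot  — needs 3 operands, stack has 2 → underflow

11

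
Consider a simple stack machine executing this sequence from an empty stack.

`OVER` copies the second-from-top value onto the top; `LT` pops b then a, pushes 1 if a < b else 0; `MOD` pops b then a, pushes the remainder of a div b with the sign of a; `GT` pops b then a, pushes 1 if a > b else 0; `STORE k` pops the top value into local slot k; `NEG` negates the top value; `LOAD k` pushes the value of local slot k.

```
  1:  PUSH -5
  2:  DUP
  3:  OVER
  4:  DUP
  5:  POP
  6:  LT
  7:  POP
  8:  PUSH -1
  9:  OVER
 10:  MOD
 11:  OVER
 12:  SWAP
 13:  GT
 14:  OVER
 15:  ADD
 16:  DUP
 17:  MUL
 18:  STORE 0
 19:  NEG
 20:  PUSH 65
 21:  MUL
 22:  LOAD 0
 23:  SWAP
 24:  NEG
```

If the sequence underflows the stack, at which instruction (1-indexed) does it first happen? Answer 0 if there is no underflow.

0

PUSH -5 -> -5
DUP     -> -5 -5
OVER    -> -5 -5 -5
DUP     -> -5 -5 -5 -5
POP     -> -5 -5 -5
LT      -> -5 0
POP     -> -5
PUSH -1 -> -5 -1
OVER    -> -5 -1 -5
MOD     -> -5 -1
OVER    -> -5 -1 -5
SWAP    -> -5 -5 -1
GT      -> -5 0
OVER    -> -5 0 -5
ADD     -> -5 -5
DUP     -> -5 -5 -5
MUL     -> -5 25
STORE 0 -> -5
NEG     -> 5
PUSH 65 -> 5 65
MUL     -> 325
LOAD 0  -> 325 25
SWAP    -> 25 325
NEG     -> 25 -325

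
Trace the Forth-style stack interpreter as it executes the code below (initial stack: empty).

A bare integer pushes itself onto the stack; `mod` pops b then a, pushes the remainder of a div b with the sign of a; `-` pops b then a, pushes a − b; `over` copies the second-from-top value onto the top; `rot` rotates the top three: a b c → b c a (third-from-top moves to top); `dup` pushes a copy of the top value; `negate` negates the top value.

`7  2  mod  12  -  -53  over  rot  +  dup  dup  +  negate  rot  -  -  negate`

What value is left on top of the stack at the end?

7       7
2       7 2
mod     1
12      1 12
-       -11
-53     -11 -53
over    -11 -53 -11
rot     -53 -11 -11
+       -53 -22
dup     -53 -22 -22
dup     -53 -22 -22 -22
+       -53 -22 -44
negate  -53 -22 44
rot     -22 44 -53
-       -22 97
-       -119
negate  119

119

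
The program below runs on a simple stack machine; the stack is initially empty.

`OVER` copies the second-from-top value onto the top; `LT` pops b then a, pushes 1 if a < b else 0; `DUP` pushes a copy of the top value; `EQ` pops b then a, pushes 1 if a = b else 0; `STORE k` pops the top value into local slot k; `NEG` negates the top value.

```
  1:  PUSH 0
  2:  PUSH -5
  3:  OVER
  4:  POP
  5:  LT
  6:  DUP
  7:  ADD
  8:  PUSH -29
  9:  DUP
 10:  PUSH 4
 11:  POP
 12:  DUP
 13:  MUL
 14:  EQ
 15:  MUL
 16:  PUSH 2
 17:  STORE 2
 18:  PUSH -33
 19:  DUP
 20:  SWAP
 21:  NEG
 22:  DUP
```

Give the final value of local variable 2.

PUSH 0   -> [0]
PUSH -5  -> [0, -5]
OVER     -> [0, -5, 0]
POP      -> [0, -5]
LT       -> [0]
DUP      -> [0, 0]
ADD      -> [0]
PUSH -29 -> [0, -29]
DUP      -> [0, -29, -29]
PUSH 4   -> [0, -29, -29, 4]
POP      -> [0, -29, -29]
DUP      -> [0, -29, -29, -29]
MUL      -> [0, -29, 841]
EQ       -> [0, 0]
MUL      -> [0]
PUSH 2   -> [0, 2]
STORE 2  -> [0]
PUSH -33 -> [0, -33]
DUP      -> [0, -33, -33]
SWAP     -> [0, -33, -33]
NEG      -> [0, -33, 33]
DUP      -> [0, -33, 33, 33]

2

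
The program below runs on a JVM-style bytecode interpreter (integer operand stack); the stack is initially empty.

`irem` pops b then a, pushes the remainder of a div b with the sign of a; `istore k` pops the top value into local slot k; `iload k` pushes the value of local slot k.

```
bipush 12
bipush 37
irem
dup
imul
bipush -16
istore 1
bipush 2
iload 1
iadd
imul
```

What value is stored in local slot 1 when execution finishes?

bipush 12  : 12
bipush 37  : 12 37
irem       : 12
dup        : 12 12
imul       : 144
bipush -16 : 144 -16
istore 1   : 144
bipush 2   : 144 2
iload 1    : 144 2 -16
iadd       : 144 -14
imul       : -2016

-16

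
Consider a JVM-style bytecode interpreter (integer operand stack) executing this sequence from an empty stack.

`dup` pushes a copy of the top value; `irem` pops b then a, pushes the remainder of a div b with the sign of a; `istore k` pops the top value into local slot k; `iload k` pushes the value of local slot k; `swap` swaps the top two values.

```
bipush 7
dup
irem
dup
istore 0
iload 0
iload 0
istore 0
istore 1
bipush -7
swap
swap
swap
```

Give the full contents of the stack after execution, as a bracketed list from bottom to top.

[-7, 0]

bipush 7  : 7
dup       : 7 7
irem      : 0
dup       : 0 0
istore 0  : 0
iload 0   : 0 0
iload 0   : 0 0 0
istore 0  : 0 0
istore 1  : 0
bipush -7 : 0 -7
swap      : -7 0
swap      : 0 -7
swap      : -7 0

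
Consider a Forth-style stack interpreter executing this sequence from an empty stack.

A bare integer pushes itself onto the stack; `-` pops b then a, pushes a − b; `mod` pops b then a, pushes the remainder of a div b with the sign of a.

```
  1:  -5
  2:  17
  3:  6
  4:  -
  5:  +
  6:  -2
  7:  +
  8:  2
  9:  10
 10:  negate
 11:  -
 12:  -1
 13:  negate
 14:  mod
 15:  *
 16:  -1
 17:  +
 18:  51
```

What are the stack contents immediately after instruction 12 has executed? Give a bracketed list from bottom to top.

-5     -> -5
17     -> -5 17
6      -> -5 17 6
-      -> -5 11
+      -> 6
-2     -> 6 -2
+      -> 4
2      -> 4 2
10     -> 4 2 10
negate -> 4 2 -10
-      -> 4 12
-1     -> 4 12 -1

[4, 12, -1]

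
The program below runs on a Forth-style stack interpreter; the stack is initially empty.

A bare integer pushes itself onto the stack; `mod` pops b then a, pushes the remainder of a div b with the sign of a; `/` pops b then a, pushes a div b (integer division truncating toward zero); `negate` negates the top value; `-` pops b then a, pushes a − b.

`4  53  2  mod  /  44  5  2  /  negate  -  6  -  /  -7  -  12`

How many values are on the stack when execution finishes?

2

4       4
53      4 53
2       4 53 2
mod     4 1
/       4
44      4 44
5       4 44 5
2       4 44 5 2
/       4 44 2
negate  4 44 -2
-       4 46
6       4 46 6
-       4 40
/       0
-7      0 -7
-       7
12      7 12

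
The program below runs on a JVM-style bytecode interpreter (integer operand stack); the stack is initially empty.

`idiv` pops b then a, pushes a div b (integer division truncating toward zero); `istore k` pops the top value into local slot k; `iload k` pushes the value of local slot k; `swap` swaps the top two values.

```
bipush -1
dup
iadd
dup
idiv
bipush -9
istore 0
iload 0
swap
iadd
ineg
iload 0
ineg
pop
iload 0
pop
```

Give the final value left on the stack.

8

bipush -1 → -1
dup       → -1 -1
iadd      → -2
dup       → -2 -2
idiv      → 1
bipush -9 → 1 -9
istore 0  → 1
iload 0   → 1 -9
swap      → -9 1
iadd      → -8
ineg      → 8
iload 0   → 8 -9
ineg      → 8 9
pop       → 8
iload 0   → 8 -9
pop       → 8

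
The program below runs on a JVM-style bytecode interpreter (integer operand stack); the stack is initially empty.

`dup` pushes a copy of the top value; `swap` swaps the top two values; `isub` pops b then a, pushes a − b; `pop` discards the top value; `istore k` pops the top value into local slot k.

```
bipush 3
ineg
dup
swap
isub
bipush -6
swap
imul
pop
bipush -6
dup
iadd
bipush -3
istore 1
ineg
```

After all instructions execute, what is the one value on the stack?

bipush 3   3
ineg       -3
dup        -3 -3
swap       -3 -3
isub       0
bipush -6  0 -6
swap       -6 0
imul       0
pop        (empty)
bipush -6  -6
dup        -6 -6
iadd       -12
bipush -3  -12 -3
istore 1   -12
ineg       12

12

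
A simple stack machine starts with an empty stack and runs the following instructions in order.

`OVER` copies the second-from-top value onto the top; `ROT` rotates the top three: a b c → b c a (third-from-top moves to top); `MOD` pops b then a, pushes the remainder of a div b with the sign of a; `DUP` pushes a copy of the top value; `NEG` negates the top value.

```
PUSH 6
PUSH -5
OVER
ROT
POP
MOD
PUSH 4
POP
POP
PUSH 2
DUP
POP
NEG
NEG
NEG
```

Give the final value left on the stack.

PUSH 6   [6]
PUSH -5  [6, -5]
OVER     [6, -5, 6]
ROT      [-5, 6, 6]
POP      [-5, 6]
MOD      [-5]
PUSH 4   [-5, 4]
POP      [-5]
POP      []
PUSH 2   [2]
DUP      [2, 2]
POP      [2]
NEG      [-2]
NEG      [2]
NEG      [-2]

-2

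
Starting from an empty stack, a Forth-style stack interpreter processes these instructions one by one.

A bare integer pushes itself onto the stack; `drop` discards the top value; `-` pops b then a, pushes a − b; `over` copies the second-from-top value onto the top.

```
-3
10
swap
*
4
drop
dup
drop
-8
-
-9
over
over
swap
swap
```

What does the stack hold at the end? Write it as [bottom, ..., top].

[-22, -9, -22, -9]

-3   : [-3]
10   : [-3, 10]
swap : [10, -3]
*    : [-30]
4    : [-30, 4]
drop : [-30]
dup  : [-30, -30]
drop : [-30]
-8   : [-30, -8]
-    : [-22]
-9   : [-22, -9]
over : [-22, -9, -22]
over : [-22, -9, -22, -9]
swap : [-22, -9, -9, -22]
swap : [-22, -9, -22, -9]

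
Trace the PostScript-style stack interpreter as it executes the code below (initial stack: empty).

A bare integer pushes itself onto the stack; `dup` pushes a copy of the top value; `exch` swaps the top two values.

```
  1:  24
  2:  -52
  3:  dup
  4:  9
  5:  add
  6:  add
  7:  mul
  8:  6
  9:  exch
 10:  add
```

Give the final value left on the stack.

24   : 24
-52  : 24 -52
dup  : 24 -52 -52
9    : 24 -52 -52 9
add  : 24 -52 -43
add  : 24 -95
mul  : -2280
6    : -2280 6
exch : 6 -2280
add  : -2274

-2274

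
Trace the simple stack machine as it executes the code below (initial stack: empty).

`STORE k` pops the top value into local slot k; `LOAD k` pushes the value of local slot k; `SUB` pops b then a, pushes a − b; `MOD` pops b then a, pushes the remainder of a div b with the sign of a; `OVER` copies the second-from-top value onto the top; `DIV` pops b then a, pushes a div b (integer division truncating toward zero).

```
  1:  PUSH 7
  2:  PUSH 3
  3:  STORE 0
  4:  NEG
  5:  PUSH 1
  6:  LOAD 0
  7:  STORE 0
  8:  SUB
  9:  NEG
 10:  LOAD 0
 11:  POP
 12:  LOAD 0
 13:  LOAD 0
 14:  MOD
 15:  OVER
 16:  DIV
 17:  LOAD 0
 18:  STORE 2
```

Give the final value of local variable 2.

PUSH 7  → [7]
PUSH 3  → [7, 3]
STORE 0 → [7]
NEG     → [-7]
PUSH 1  → [-7, 1]
LOAD 0  → [-7, 1, 3]
STORE 0 → [-7, 1]
SUB     → [-8]
NEG     → [8]
LOAD 0  → [8, 3]
POP     → [8]
LOAD 0  → [8, 3]
LOAD 0  → [8, 3, 3]
MOD     → [8, 0]
OVER    → [8, 0, 8]
DIV     → [8, 0]
LOAD 0  → [8, 0, 3]
STORE 2 → [8, 0]

3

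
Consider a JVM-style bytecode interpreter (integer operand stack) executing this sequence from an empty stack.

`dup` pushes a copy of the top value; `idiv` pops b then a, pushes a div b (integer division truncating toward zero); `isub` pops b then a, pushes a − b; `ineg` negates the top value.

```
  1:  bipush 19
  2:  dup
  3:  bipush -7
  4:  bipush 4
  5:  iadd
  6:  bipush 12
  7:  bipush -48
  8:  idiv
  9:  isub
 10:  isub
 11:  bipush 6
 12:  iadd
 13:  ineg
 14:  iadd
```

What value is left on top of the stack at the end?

-9

bipush 19   19
dup         19 19
bipush -7   19 19 -7
bipush 4    19 19 -7 4
iadd        19 19 -3
bipush 12   19 19 -3 12
bipush -48  19 19 -3 12 -48
idiv        19 19 -3 0
isub        19 19 -3
isub        19 22
bipush 6    19 22 6
iadd        19 28
ineg        19 -28
iadd        -9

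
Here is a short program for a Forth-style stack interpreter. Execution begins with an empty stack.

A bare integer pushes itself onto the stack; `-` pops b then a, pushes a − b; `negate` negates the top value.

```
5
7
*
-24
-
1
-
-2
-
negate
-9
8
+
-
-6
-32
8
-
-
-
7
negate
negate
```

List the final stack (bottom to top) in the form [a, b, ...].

5      -> 5
7      -> 5 7
*      -> 35
-24    -> 35 -24
-      -> 59
1      -> 59 1
-      -> 58
-2     -> 58 -2
-      -> 60
negate -> -60
-9     -> -60 -9
8      -> -60 -9 8
+      -> -60 -1
-      -> -59
-6     -> -59 -6
-32    -> -59 -6 -32
8      -> -59 -6 -32 8
-      -> -59 -6 -40
-      -> -59 34
-      -> -93
7      -> -93 7
negate -> -93 -7
negate -> -93 7

[-93, 7]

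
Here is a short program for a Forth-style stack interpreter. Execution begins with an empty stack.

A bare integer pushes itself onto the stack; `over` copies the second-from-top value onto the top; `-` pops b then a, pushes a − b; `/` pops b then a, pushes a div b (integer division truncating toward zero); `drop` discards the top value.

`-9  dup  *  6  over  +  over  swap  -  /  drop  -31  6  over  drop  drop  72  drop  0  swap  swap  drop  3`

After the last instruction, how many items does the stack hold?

2

-9   : [-9]
dup  : [-9, -9]
*    : [81]
6    : [81, 6]
over : [81, 6, 81]
+    : [81, 87]
over : [81, 87, 81]
swap : [81, 81, 87]
-    : [81, -6]
/    : [-13]
drop : []
-31  : [-31]
6    : [-31, 6]
over : [-31, 6, -31]
drop : [-31, 6]
drop : [-31]
72   : [-31, 72]
drop : [-31]
0    : [-31, 0]
swap : [0, -31]
swap : [-31, 0]
drop : [-31]
3    : [-31, 3]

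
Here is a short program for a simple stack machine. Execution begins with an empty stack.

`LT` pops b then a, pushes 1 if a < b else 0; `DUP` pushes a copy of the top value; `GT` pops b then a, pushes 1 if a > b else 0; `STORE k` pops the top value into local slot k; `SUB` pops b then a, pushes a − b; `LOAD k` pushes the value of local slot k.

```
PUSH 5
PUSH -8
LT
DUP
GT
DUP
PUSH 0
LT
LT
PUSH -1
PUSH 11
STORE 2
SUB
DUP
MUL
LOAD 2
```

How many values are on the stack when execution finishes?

PUSH 5   5
PUSH -8  5 -8
LT       0
DUP      0 0
GT       0
DUP      0 0
PUSH 0   0 0 0
LT       0 0
LT       0
PUSH -1  0 -1
PUSH 11  0 -1 11
STORE 2  0 -1
SUB      1
DUP      1 1
MUL      1
LOAD 2   1 11

2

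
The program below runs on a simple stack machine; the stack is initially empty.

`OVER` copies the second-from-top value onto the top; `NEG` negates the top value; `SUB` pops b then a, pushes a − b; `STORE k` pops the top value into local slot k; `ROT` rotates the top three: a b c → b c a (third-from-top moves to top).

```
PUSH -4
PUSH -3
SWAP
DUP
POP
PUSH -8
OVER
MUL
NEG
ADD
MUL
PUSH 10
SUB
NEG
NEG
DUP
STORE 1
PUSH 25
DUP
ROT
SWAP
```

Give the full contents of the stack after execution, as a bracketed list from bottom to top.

[25, 98, 25]

PUSH -4 → [-4]
PUSH -3 → [-4, -3]
SWAP    → [-3, -4]
DUP     → [-3, -4, -4]
POP     → [-3, -4]
PUSH -8 → [-3, -4, -8]
OVER    → [-3, -4, -8, -4]
MUL     → [-3, -4, 32]
NEG     → [-3, -4, -32]
ADD     → [-3, -36]
MUL     → [108]
PUSH 10 → [108, 10]
SUB     → [98]
NEG     → [-98]
NEG     → [98]
DUP     → [98, 98]
STORE 1 → [98]
PUSH 25 → [98, 25]
DUP     → [98, 25, 25]
ROT     → [25, 25, 98]
SWAP    → [25, 98, 25]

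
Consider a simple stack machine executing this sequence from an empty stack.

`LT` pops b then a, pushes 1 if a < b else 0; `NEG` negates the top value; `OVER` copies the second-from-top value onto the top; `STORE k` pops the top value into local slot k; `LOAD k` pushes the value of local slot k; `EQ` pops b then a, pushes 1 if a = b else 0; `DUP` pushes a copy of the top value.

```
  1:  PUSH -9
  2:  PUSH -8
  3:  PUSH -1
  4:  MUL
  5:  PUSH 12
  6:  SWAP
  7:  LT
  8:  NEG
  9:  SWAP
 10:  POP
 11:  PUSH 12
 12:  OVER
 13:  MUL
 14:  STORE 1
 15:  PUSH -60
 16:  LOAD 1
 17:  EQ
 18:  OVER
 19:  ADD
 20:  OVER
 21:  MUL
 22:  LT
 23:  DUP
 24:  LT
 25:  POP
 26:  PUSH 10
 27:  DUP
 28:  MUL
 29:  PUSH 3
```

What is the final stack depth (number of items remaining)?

PUSH -9   [-9]
PUSH -8   [-9, -8]
PUSH -1   [-9, -8, -1]
MUL       [-9, 8]
PUSH 12   [-9, 8, 12]
SWAP      [-9, 12, 8]
LT        [-9, 0]
NEG       [-9, 0]
SWAP      [0, -9]
POP       [0]
PUSH 12   [0, 12]
OVER      [0, 12, 0]
MUL       [0, 0]
STORE 1   [0]
PUSH -60  [0, -60]
LOAD 1    [0, -60, 0]
EQ        [0, 0]
OVER      [0, 0, 0]
ADD       [0, 0]
OVER      [0, 0, 0]
MUL       [0, 0]
LT        [0]
DUP       [0, 0]
LT        [0]
POP       []
PUSH 10   [10]
DUP       [10, 10]
MUL       [100]
PUSH 3    [100, 3]

2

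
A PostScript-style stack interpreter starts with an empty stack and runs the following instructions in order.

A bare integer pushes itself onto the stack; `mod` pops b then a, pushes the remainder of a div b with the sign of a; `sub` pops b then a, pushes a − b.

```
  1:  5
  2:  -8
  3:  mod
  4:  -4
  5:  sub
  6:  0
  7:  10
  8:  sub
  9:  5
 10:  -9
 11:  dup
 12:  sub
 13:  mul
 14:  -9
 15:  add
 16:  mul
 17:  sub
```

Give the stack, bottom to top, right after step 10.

[9, -10, 5, -9]

5   → [5]
-8  → [5, -8]
mod → [5]
-4  → [5, -4]
sub → [9]
0   → [9, 0]
10  → [9, 0, 10]
sub → [9, -10]
5   → [9, -10, 5]
-9  → [9, -10, 5, -9]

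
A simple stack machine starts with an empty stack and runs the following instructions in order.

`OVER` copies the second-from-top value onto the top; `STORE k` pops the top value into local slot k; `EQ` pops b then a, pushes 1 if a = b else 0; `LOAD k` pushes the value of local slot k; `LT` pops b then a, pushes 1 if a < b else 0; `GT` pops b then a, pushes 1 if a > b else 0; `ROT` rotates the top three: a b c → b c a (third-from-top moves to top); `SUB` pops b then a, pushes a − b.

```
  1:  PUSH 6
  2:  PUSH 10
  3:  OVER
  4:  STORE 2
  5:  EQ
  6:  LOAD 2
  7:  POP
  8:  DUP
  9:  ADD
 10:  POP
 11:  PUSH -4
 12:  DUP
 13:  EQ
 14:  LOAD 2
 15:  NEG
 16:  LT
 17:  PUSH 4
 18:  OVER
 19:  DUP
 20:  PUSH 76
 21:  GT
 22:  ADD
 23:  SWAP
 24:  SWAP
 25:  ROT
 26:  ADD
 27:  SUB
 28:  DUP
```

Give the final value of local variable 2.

PUSH 6  : 6
PUSH 10 : 6 10
OVER    : 6 10 6
STORE 2 : 6 10
EQ      : 0
LOAD 2  : 0 6
POP     : 0
DUP     : 0 0
ADD     : 0
POP     : (empty)
PUSH -4 : -4
DUP     : -4 -4
EQ      : 1
LOAD 2  : 1 6
NEG     : 1 -6
LT      : 0
PUSH 4  : 0 4
OVER    : 0 4 0
DUP     : 0 4 0 0
PUSH 76 : 0 4 0 0 76
GT      : 0 4 0 0
ADD     : 0 4 0
SWAP    : 0 0 4
SWAP    : 0 4 0
ROT     : 4 0 0
ADD     : 4 0
SUB     : 4
DUP     : 4 4

6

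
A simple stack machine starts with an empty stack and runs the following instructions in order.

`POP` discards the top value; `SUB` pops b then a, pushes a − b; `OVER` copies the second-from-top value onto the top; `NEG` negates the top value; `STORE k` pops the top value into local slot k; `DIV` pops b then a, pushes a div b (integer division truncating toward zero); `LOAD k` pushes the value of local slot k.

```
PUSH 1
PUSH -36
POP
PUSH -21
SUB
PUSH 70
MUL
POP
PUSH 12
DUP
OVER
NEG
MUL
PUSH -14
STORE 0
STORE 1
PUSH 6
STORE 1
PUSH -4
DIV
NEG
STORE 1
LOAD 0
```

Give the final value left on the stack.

-14

PUSH 1   : 1
PUSH -36 : 1 -36
POP      : 1
PUSH -21 : 1 -21
SUB      : 22
PUSH 70  : 22 70
MUL      : 1540
POP      : (empty)
PUSH 12  : 12
DUP      : 12 12
OVER     : 12 12 12
NEG      : 12 12 -12
MUL      : 12 -144
PUSH -14 : 12 -144 -14
STORE 0  : 12 -144
STORE 1  : 12
PUSH 6   : 12 6
STORE 1  : 12
PUSH -4  : 12 -4
DIV      : -3
NEG      : 3
STORE 1  : (empty)
LOAD 0   : -14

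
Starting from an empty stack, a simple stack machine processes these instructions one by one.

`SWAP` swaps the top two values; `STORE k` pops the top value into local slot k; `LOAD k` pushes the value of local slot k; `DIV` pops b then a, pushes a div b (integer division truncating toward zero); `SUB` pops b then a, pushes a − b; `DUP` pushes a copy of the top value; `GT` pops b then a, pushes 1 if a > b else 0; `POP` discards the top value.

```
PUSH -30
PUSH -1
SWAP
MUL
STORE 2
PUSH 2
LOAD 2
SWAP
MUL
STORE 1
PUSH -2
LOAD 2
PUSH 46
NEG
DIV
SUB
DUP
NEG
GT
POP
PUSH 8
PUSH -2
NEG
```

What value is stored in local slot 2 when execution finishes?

PUSH -30  [-30]
PUSH -1   [-30, -1]
SWAP      [-1, -30]
MUL       [30]
STORE 2   []
PUSH 2    [2]
LOAD 2    [2, 30]
SWAP      [30, 2]
MUL       [60]
STORE 1   []
PUSH -2   [-2]
LOAD 2    [-2, 30]
PUSH 46   [-2, 30, 46]
NEG       [-2, 30, -46]
DIV       [-2, 0]
SUB       [-2]
DUP       [-2, -2]
NEG       [-2, 2]
GT        [0]
POP       []
PUSH 8    [8]
PUSH -2   [8, -2]
NEG       [8, 2]

30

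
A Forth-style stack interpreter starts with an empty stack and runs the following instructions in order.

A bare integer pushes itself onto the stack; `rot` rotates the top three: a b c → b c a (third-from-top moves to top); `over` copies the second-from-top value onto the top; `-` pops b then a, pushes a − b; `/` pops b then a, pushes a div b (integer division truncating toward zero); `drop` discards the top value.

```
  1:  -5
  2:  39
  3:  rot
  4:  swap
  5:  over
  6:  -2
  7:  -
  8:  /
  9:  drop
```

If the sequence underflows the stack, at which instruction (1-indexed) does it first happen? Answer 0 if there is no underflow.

-5 → -5
39 → -5 39
rot  — needs 3 operands, stack has 2 → underflow

3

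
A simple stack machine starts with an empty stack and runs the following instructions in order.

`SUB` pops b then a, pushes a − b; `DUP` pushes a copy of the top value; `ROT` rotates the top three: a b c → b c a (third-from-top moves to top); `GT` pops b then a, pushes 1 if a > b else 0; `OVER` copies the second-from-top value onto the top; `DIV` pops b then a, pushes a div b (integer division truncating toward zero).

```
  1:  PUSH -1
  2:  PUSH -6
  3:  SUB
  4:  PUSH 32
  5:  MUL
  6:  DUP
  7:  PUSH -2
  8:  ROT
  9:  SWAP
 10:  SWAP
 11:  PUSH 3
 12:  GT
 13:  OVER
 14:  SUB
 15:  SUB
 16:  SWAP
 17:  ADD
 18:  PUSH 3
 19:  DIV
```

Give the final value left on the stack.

PUSH -1 → [-1]
PUSH -6 → [-1, -6]
SUB     → [5]
PUSH 32 → [5, 32]
MUL     → [160]
DUP     → [160, 160]
PUSH -2 → [160, 160, -2]
ROT     → [160, -2, 160]
SWAP    → [160, 160, -2]
SWAP    → [160, -2, 160]
PUSH 3  → [160, -2, 160, 3]
GT      → [160, -2, 1]
OVER    → [160, -2, 1, -2]
SUB     → [160, -2, 3]
SUB     → [160, -5]
SWAP    → [-5, 160]
ADD     → [155]
PUSH 3  → [155, 3]
DIV     → [51]

51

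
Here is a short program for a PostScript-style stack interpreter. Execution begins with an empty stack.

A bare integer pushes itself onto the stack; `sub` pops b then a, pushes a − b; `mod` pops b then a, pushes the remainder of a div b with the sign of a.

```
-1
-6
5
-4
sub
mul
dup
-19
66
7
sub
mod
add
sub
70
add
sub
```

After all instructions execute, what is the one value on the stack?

-90

-1   [-1]
-6   [-1, -6]
5    [-1, -6, 5]
-4   [-1, -6, 5, -4]
sub  [-1, -6, 9]
mul  [-1, -54]
dup  [-1, -54, -54]
-19  [-1, -54, -54, -19]
66   [-1, -54, -54, -19, 66]
7    [-1, -54, -54, -19, 66, 7]
sub  [-1, -54, -54, -19, 59]
mod  [-1, -54, -54, -19]
add  [-1, -54, -73]
sub  [-1, 19]
70   [-1, 19, 70]
add  [-1, 89]
sub  [-90]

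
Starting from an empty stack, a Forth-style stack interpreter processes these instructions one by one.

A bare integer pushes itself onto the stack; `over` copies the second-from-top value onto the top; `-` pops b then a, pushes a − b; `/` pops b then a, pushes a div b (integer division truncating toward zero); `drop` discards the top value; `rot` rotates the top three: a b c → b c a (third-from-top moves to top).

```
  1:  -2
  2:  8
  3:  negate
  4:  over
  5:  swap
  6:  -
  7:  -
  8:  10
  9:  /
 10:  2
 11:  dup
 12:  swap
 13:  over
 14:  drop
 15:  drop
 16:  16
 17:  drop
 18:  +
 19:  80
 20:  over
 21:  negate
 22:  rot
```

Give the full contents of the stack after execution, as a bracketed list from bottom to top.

[80, -2, 2]

-2     : -2
8      : -2 8
negate : -2 -8
over   : -2 -8 -2
swap   : -2 -2 -8
-      : -2 6
-      : -8
10     : -8 10
/      : 0
2      : 0 2
dup    : 0 2 2
swap   : 0 2 2
over   : 0 2 2 2
drop   : 0 2 2
drop   : 0 2
16     : 0 2 16
drop   : 0 2
+      : 2
80     : 2 80
over   : 2 80 2
negate : 2 80 -2
rot    : 80 -2 2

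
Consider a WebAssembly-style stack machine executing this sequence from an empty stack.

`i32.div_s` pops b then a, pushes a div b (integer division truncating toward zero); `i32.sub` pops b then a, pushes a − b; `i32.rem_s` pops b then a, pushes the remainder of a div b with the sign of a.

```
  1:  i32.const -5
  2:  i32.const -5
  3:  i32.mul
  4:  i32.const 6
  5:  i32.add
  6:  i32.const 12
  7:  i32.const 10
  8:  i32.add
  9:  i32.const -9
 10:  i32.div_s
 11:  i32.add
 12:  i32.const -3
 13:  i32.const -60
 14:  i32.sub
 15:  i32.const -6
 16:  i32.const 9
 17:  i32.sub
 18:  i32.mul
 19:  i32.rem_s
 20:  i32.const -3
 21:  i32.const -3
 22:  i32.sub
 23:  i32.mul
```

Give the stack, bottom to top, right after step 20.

[29, -3]

i32.const -5  : -5
i32.const -5  : -5 -5
i32.mul       : 25
i32.const 6   : 25 6
i32.add       : 31
i32.const 12  : 31 12
i32.const 10  : 31 12 10
i32.add       : 31 22
i32.const -9  : 31 22 -9
i32.div_s     : 31 -2
i32.add       : 29
i32.const -3  : 29 -3
i32.const -60 : 29 -3 -60
i32.sub       : 29 57
i32.const -6  : 29 57 -6
i32.const 9   : 29 57 -6 9
i32.sub       : 29 57 -15
i32.mul       : 29 -855
i32.rem_s     : 29
i32.const -3  : 29 -3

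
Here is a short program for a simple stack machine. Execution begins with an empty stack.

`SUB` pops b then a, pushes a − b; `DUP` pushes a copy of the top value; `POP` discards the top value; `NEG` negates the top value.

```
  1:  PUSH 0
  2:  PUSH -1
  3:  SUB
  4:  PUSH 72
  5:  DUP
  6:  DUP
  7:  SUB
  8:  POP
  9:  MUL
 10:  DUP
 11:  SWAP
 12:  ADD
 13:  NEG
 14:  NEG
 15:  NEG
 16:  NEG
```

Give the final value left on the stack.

PUSH 0   [0]
PUSH -1  [0, -1]
SUB      [1]
PUSH 72  [1, 72]
DUP      [1, 72, 72]
DUP      [1, 72, 72, 72]
SUB      [1, 72, 0]
POP      [1, 72]
MUL      [72]
DUP      [72, 72]
SWAP     [72, 72]
ADD      [144]
NEG      [-144]
NEG      [144]
NEG      [-144]
NEG      [144]

144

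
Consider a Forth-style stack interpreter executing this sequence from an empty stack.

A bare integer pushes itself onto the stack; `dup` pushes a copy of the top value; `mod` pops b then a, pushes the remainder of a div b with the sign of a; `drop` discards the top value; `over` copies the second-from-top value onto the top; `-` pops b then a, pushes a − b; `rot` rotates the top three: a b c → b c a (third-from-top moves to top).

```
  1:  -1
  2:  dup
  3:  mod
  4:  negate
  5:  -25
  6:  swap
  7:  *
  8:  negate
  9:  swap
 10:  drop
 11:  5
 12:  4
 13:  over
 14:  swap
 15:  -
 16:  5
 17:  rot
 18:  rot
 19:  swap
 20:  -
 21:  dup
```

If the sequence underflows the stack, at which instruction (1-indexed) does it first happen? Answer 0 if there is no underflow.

-1      [-1]
dup     [-1, -1]
mod     [0]
negate  [0]
-25     [0, -25]
swap    [-25, 0]
*       [0]
negate  [0]
swap  — needs 2 operands, stack has 1 → underflow

9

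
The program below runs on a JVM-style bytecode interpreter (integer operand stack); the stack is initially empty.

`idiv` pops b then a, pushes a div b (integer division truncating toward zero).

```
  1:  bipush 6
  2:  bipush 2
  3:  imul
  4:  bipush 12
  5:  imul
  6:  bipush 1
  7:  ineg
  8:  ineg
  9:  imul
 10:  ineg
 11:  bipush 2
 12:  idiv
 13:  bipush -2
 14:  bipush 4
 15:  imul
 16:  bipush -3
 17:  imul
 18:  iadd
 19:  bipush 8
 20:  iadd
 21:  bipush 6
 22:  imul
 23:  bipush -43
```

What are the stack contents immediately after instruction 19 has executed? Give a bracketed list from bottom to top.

bipush 6  : [6]
bipush 2  : [6, 2]
imul      : [12]
bipush 12 : [12, 12]
imul      : [144]
bipush 1  : [144, 1]
ineg      : [144, -1]
ineg      : [144, 1]
imul      : [144]
ineg      : [-144]
bipush 2  : [-144, 2]
idiv      : [-72]
bipush -2 : [-72, -2]
bipush 4  : [-72, -2, 4]
imul      : [-72, -8]
bipush -3 : [-72, -8, -3]
imul      : [-72, 24]
iadd      : [-48]
bipush 8  : [-48, 8]

[-48, 8]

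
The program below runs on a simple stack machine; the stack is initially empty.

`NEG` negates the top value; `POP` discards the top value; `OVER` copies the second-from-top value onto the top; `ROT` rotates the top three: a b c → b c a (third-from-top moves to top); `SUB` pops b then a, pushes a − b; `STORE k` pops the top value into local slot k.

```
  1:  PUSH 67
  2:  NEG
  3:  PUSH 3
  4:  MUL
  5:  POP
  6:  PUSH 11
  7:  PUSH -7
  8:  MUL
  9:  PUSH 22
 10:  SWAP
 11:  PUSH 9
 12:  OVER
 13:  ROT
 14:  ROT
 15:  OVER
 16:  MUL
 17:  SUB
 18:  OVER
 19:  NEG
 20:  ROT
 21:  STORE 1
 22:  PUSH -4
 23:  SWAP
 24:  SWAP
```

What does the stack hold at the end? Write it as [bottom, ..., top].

PUSH 67 : [67]
NEG     : [-67]
PUSH 3  : [-67, 3]
MUL     : [-201]
POP     : []
PUSH 11 : [11]
PUSH -7 : [11, -7]
MUL     : [-77]
PUSH 22 : [-77, 22]
SWAP    : [22, -77]
PUSH 9  : [22, -77, 9]
OVER    : [22, -77, 9, -77]
ROT     : [22, 9, -77, -77]
ROT     : [22, -77, -77, 9]
OVER    : [22, -77, -77, 9, -77]
MUL     : [22, -77, -77, -693]
SUB     : [22, -77, 616]
OVER    : [22, -77, 616, -77]
NEG     : [22, -77, 616, 77]
ROT     : [22, 616, 77, -77]
STORE 1 : [22, 616, 77]
PUSH -4 : [22, 616, 77, -4]
SWAP    : [22, 616, -4, 77]
SWAP    : [22, 616, 77, -4]

[22, 616, 77, -4]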